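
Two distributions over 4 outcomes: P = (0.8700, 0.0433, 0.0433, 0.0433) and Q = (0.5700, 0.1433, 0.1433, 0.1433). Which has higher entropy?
Q

P is highly concentrated on one outcome (87%), making it nearly deterministic. Q spreads its mass more evenly (max 57%). The more spread-out distribution has higher entropy: H(P) ≈ 0.763 bits, H(Q) ≈ 1.667 bits.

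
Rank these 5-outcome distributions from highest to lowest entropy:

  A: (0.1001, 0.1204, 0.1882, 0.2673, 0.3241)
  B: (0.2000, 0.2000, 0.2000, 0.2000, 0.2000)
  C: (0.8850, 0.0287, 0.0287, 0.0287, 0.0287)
B > A > C

Key insight: Entropy is maximized by uniform distributions and minimized by concentrated distributions.

- Uniform distributions have maximum entropy log₂(5) = 2.3219 bits
- The more "peaked" or concentrated a distribution, the lower its entropy

Entropies:
  H(A) = 2.1890 bits
  H(B) = 2.3219 bits
  H(C) = 0.7448 bits

Ranking: B > A > C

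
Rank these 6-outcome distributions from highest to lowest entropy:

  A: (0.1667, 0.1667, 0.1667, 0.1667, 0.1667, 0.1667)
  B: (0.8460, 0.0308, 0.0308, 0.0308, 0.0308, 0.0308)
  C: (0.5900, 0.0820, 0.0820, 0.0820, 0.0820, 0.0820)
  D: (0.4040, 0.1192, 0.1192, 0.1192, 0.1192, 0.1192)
A > D > C > B

Key insight: Entropy is maximized by uniform distributions and minimized by concentrated distributions.

Entropies:
  H(A) = 2.5850 bits
  H(B) = 0.9773 bits
  H(C) = 1.9285 bits
  H(D) = 2.3571 bits

Ranking: A > D > C > B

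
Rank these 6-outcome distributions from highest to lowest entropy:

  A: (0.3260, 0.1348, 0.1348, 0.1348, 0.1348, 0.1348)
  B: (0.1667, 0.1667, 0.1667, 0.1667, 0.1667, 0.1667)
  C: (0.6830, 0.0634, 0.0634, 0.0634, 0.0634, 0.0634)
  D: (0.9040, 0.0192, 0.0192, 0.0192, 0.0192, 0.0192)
B > A > C > D

Key insight: Entropy is maximized by uniform distributions and minimized by concentrated distributions.

Entropies:
  H(A) = 2.4758 bits
  H(B) = 2.5850 bits
  H(C) = 1.6371 bits
  H(D) = 0.6791 bits

Ranking: B > A > C > D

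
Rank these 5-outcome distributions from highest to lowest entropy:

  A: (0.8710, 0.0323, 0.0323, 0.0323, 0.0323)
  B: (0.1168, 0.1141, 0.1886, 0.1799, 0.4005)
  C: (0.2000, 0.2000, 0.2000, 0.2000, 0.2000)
C > B > A

Key insight: Entropy is maximized by uniform distributions and minimized by concentrated distributions.

- Uniform distributions have maximum entropy log₂(5) = 2.3219 bits
- The more "peaked" or concentrated a distribution, the lower its entropy

Entropies:
  H(A) = 0.8127 bits
  H(B) = 2.1470 bits
  H(C) = 2.3219 bits

Ranking: C > B > A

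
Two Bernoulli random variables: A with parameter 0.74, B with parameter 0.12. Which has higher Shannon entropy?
A

For binary distributions, entropy is maximized at p=0.5 and decreases as p moves toward 0 or 1.

H(A) = H(0.74) = 0.8267 bits
H(B) = H(0.12) = 0.5294 bits

Distribution A (p=0.74) is closer to uniform (p=0.5), so it has higher entropy.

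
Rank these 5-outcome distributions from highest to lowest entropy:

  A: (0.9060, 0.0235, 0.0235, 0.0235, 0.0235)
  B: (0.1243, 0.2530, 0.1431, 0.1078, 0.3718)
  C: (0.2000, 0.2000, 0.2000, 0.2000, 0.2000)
C > B > A

Key insight: Entropy is maximized by uniform distributions and minimized by concentrated distributions.

- Uniform distributions have maximum entropy log₂(5) = 2.3219 bits
- The more "peaked" or concentrated a distribution, the lower its entropy

Entropies:
  H(A) = 0.6377 bits
  H(B) = 2.1541 bits
  H(C) = 2.3219 bits

Ranking: C > B > A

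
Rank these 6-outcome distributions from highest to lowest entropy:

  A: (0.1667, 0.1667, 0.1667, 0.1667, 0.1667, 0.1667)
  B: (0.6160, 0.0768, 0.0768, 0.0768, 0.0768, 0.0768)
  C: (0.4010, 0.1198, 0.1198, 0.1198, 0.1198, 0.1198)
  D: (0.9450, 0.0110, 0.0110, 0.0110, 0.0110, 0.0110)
A > C > B > D

Key insight: Entropy is maximized by uniform distributions and minimized by concentrated distributions.

Entropies:
  H(A) = 2.5850 bits
  H(B) = 1.8524 bits
  H(C) = 2.3624 bits
  H(D) = 0.4350 bits

Ranking: A > C > B > D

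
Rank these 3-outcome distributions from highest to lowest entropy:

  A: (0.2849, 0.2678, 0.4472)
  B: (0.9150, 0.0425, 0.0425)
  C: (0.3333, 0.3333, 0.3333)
C > A > B

Key insight: Entropy is maximized by uniform distributions and minimized by concentrated distributions.

- Uniform distributions have maximum entropy log₂(3) = 1.5850 bits
- The more "peaked" or concentrated a distribution, the lower its entropy

Entropies:
  H(A) = 1.5443 bits
  H(B) = 0.5046 bits
  H(C) = 1.5850 bits

Ranking: C > A > B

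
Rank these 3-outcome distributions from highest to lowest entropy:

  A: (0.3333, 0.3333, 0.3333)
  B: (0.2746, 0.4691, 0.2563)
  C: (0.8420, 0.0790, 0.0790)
A > B > C

Key insight: Entropy is maximized by uniform distributions and minimized by concentrated distributions.

- Uniform distributions have maximum entropy log₂(3) = 1.5850 bits
- The more "peaked" or concentrated a distribution, the lower its entropy

Entropies:
  H(A) = 1.5850 bits
  H(B) = 1.5277 bits
  H(C) = 0.7875 bits

Ranking: A > B > C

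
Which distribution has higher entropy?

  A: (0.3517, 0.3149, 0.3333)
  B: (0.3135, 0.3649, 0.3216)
A

Both distributions are close to uniform, making this a harder comparison.

H(A) = 1.5835 bits
H(B) = 1.5817 bits

The distribution closer to uniform has higher entropy.
Answer: A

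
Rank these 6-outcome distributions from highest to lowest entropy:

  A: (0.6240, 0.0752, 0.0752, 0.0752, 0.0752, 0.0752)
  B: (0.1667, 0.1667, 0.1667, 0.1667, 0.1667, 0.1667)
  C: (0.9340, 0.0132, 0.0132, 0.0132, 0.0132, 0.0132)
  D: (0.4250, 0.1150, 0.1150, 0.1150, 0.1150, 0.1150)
B > D > A > C

Key insight: Entropy is maximized by uniform distributions and minimized by concentrated distributions.

Entropies:
  H(A) = 1.8282 bits
  H(B) = 2.5850 bits
  H(C) = 0.5041 bits
  H(D) = 2.3188 bits

Ranking: B > D > A > C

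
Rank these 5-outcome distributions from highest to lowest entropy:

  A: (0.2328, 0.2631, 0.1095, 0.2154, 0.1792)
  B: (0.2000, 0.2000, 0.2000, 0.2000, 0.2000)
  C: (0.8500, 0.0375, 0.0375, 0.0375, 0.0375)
B > A > C

Key insight: Entropy is maximized by uniform distributions and minimized by concentrated distributions.

- Uniform distributions have maximum entropy log₂(5) = 2.3219 bits
- The more "peaked" or concentrated a distribution, the lower its entropy

Entropies:
  H(A) = 2.2674 bits
  H(B) = 2.3219 bits
  H(C) = 0.9098 bits

Ranking: B > A > C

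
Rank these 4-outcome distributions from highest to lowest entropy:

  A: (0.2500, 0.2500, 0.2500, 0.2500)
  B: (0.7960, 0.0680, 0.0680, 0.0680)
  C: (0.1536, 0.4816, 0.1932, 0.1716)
A > C > B

Key insight: Entropy is maximized by uniform distributions and minimized by concentrated distributions.

- Uniform distributions have maximum entropy log₂(4) = 2.0000 bits
- The more "peaked" or concentrated a distribution, the lower its entropy

Entropies:
  H(A) = 2.0000 bits
  H(B) = 1.0532 bits
  H(C) = 1.8174 bits

Ranking: A > C > B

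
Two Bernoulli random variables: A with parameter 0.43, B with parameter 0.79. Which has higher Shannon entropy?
A

For binary distributions, entropy is maximized at p=0.5 and decreases as p moves toward 0 or 1.

H(A) = H(0.43) = 0.9858 bits
H(B) = H(0.79) = 0.7415 bits

Distribution A (p=0.43) is closer to uniform (p=0.5), so it has higher entropy.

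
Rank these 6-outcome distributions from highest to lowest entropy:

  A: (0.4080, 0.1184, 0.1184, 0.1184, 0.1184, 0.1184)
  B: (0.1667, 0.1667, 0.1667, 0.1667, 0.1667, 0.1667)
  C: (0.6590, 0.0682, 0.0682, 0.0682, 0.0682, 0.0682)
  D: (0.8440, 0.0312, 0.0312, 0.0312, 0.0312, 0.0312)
B > A > C > D

Key insight: Entropy is maximized by uniform distributions and minimized by concentrated distributions.

Entropies:
  H(A) = 2.3500 bits
  H(B) = 2.5850 bits
  H(C) = 1.7175 bits
  H(D) = 0.9869 bits

Ranking: B > A > C > D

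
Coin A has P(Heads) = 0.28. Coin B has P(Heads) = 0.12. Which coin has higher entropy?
A

For binary distributions, entropy is maximized at p=0.5 and decreases as p moves toward 0 or 1.

H(A) = H(0.28) = 0.8555 bits
H(B) = H(0.12) = 0.5294 bits

Distribution A (p=0.28) is closer to uniform (p=0.5), so it has higher entropy.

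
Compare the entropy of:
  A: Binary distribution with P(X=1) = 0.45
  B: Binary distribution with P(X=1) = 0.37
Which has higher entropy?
A

For binary distributions, entropy is maximized at p=0.5 and decreases as p moves toward 0 or 1.

H(A) = H(0.45) = 0.9928 bits
H(B) = H(0.37) = 0.9507 bits

Distribution A (p=0.45) is closer to uniform (p=0.5), so it has higher entropy.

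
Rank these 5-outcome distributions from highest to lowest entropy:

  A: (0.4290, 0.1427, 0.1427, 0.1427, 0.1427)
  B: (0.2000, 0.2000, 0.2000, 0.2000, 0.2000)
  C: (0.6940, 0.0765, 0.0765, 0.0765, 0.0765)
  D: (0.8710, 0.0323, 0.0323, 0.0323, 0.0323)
B > A > C > D

Key insight: Entropy is maximized by uniform distributions and minimized by concentrated distributions.

Entropies:
  H(A) = 2.1274 bits
  H(B) = 2.3219 bits
  H(C) = 1.5005 bits
  H(D) = 0.8127 bits

Ranking: B > A > C > D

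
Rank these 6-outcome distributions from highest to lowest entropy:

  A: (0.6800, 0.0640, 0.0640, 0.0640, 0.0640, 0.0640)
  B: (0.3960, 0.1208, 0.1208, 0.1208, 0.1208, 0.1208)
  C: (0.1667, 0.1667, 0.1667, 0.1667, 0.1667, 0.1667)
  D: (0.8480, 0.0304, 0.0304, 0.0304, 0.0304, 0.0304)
C > B > A > D

Key insight: Entropy is maximized by uniform distributions and minimized by concentrated distributions.

Entropies:
  H(A) = 1.6474 bits
  H(B) = 2.3710 bits
  H(C) = 2.5850 bits
  H(D) = 0.9678 bits

Ranking: C > B > A > D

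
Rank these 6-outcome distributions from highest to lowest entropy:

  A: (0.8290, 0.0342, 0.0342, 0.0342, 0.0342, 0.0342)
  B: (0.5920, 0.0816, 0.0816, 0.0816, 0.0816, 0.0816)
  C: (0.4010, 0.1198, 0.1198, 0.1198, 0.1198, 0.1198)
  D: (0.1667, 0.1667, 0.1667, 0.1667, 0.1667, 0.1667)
D > C > B > A

Key insight: Entropy is maximized by uniform distributions and minimized by concentrated distributions.

Entropies:
  H(A) = 1.0570 bits
  H(B) = 1.9228 bits
  H(C) = 2.3624 bits
  H(D) = 2.5850 bits

Ranking: D > C > B > A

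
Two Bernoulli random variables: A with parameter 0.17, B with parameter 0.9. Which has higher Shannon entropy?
A

For binary distributions, entropy is maximized at p=0.5 and decreases as p moves toward 0 or 1.

H(A) = H(0.17) = 0.6577 bits
H(B) = H(0.9) = 0.4690 bits

Distribution A (p=0.17) is closer to uniform (p=0.5), so it has higher entropy.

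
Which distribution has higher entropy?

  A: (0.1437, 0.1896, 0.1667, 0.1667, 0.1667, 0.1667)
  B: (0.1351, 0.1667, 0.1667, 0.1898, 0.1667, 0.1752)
A

Both distributions are close to uniform, making this a harder comparison.

H(A) = 2.5804 bits
H(B) = 2.5778 bits

The distribution closer to uniform has higher entropy.
Answer: A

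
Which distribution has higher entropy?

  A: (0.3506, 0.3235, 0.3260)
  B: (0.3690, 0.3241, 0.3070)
A

Both distributions are close to uniform, making this a harder comparison.

H(A) = 1.5840 bits
H(B) = 1.5806 bits

The distribution closer to uniform has higher entropy.
Answer: A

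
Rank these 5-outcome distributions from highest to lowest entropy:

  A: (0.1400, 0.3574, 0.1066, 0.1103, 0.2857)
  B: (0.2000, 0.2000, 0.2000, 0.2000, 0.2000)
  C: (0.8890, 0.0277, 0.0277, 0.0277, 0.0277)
B > A > C

Key insight: Entropy is maximized by uniform distributions and minimized by concentrated distributions.

- Uniform distributions have maximum entropy log₂(5) = 2.3219 bits
- The more "peaked" or concentrated a distribution, the lower its entropy

Entropies:
  H(A) = 2.1391 bits
  H(B) = 2.3219 bits
  H(C) = 0.7249 bits

Ranking: B > A > C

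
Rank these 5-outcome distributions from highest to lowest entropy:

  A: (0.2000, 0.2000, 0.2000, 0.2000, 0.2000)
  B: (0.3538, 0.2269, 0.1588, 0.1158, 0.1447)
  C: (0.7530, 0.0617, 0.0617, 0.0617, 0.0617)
A > B > C

Key insight: Entropy is maximized by uniform distributions and minimized by concentrated distributions.

- Uniform distributions have maximum entropy log₂(5) = 2.3219 bits
- The more "peaked" or concentrated a distribution, the lower its entropy

Entropies:
  H(A) = 2.3219 bits
  H(B) = 2.2012 bits
  H(C) = 1.3005 bits

Ranking: A > B > C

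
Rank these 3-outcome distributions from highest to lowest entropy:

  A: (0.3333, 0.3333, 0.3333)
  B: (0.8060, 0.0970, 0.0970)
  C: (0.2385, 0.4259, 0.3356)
A > C > B

Key insight: Entropy is maximized by uniform distributions and minimized by concentrated distributions.

- Uniform distributions have maximum entropy log₂(3) = 1.5850 bits
- The more "peaked" or concentrated a distribution, the lower its entropy

Entropies:
  H(A) = 1.5850 bits
  H(B) = 0.9038 bits
  H(C) = 1.5463 bits

Ranking: A > C > B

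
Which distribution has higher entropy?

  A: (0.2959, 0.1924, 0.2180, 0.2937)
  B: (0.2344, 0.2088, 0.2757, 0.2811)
B

Both distributions are close to uniform, making this a harder comparison.

H(A) = 1.9755 bits
H(B) = 1.9896 bits

The distribution closer to uniform has higher entropy.
Answer: B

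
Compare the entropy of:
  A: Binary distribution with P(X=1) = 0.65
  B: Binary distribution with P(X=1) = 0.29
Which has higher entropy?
A

For binary distributions, entropy is maximized at p=0.5 and decreases as p moves toward 0 or 1.

H(A) = H(0.65) = 0.9341 bits
H(B) = H(0.29) = 0.8687 bits

Distribution A (p=0.65) is closer to uniform (p=0.5), so it has higher entropy.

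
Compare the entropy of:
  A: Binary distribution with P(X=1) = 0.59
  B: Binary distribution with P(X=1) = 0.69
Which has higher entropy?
A

For binary distributions, entropy is maximized at p=0.5 and decreases as p moves toward 0 or 1.

H(A) = H(0.59) = 0.9765 bits
H(B) = H(0.69) = 0.8932 bits

Distribution A (p=0.59) is closer to uniform (p=0.5), so it has higher entropy.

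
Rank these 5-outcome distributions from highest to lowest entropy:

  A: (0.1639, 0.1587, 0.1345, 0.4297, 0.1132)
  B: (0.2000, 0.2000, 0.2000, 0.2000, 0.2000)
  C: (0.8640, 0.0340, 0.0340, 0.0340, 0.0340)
B > A > C

Key insight: Entropy is maximized by uniform distributions and minimized by concentrated distributions.

- Uniform distributions have maximum entropy log₂(5) = 2.3219 bits
- The more "peaked" or concentrated a distribution, the lower its entropy

Entropies:
  H(A) = 2.1177 bits
  H(B) = 2.3219 bits
  H(C) = 0.8457 bits

Ranking: B > A > C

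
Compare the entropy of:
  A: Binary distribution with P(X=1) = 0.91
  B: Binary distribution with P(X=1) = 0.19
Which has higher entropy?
B

For binary distributions, entropy is maximized at p=0.5 and decreases as p moves toward 0 or 1.

H(A) = H(0.91) = 0.4365 bits
H(B) = H(0.19) = 0.7015 bits

Distribution B (p=0.19) is closer to uniform (p=0.5), so it has higher entropy.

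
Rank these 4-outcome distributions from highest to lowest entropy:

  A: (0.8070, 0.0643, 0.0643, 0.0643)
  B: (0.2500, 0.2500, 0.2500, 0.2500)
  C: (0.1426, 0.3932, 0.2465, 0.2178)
B > C > A

Key insight: Entropy is maximized by uniform distributions and minimized by concentrated distributions.

- Uniform distributions have maximum entropy log₂(4) = 2.0000 bits
- The more "peaked" or concentrated a distribution, the lower its entropy

Entropies:
  H(A) = 1.0136 bits
  H(B) = 2.0000 bits
  H(C) = 1.9070 bits

Ranking: B > C > A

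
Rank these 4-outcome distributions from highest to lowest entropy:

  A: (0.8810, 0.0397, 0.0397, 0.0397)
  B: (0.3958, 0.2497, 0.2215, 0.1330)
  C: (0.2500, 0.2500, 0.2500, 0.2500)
C > B > A

Key insight: Entropy is maximized by uniform distributions and minimized by concentrated distributions.

- Uniform distributions have maximum entropy log₂(4) = 2.0000 bits
- The more "peaked" or concentrated a distribution, the lower its entropy

Entropies:
  H(A) = 0.7151 bits
  H(B) = 1.8979 bits
  H(C) = 2.0000 bits

Ranking: C > B > A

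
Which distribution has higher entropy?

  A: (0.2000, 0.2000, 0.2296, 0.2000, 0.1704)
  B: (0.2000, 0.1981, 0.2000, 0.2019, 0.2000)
B

Both distributions are close to uniform, making this a harder comparison.

H(A) = 2.3156 bits
H(B) = 2.3219 bits

The distribution closer to uniform has higher entropy.
Answer: B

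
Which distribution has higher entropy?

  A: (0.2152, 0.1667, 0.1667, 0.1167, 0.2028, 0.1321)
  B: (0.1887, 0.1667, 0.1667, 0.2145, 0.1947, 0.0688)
A

Both distributions are close to uniform, making this a harder comparison.

H(A) = 2.5527 bits
H(B) = 2.5172 bits

The distribution closer to uniform has higher entropy.
Answer: A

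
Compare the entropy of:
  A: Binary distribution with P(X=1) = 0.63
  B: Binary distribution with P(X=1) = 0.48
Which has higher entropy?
B

For binary distributions, entropy is maximized at p=0.5 and decreases as p moves toward 0 or 1.

H(A) = H(0.63) = 0.9507 bits
H(B) = H(0.48) = 0.9988 bits

Distribution B (p=0.48) is closer to uniform (p=0.5), so it has higher entropy.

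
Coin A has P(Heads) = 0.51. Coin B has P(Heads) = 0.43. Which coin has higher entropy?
A

For binary distributions, entropy is maximized at p=0.5 and decreases as p moves toward 0 or 1.

H(A) = H(0.51) = 0.9997 bits
H(B) = H(0.43) = 0.9858 bits

Distribution A (p=0.51) is closer to uniform (p=0.5), so it has higher entropy.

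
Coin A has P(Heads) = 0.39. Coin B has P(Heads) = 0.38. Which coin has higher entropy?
A

For binary distributions, entropy is maximized at p=0.5 and decreases as p moves toward 0 or 1.

H(A) = H(0.39) = 0.9648 bits
H(B) = H(0.38) = 0.9580 bits

Distribution A (p=0.39) is closer to uniform (p=0.5), so it has higher entropy.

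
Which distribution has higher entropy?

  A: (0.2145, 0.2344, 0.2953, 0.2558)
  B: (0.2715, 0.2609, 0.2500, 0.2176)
B

Both distributions are close to uniform, making this a harder comparison.

H(A) = 1.9898 bits
H(B) = 1.9952 bits

The distribution closer to uniform has higher entropy.
Answer: B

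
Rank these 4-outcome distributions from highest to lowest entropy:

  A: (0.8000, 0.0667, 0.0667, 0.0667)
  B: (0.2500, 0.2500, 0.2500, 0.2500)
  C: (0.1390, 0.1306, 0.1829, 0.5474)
B > C > A

Key insight: Entropy is maximized by uniform distributions and minimized by concentrated distributions.

- Uniform distributions have maximum entropy log₂(4) = 2.0000 bits
- The more "peaked" or concentrated a distribution, the lower its entropy

Entropies:
  H(A) = 1.0389 bits
  H(B) = 2.0000 bits
  H(C) = 1.7035 bits

Ranking: B > C > A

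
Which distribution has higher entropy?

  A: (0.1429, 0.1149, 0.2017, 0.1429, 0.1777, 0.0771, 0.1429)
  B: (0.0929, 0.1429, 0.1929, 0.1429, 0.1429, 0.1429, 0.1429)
B

Both distributions are close to uniform, making this a harder comparison.

H(A) = 2.7557 bits
H(B) = 2.7816 bits

The distribution closer to uniform has higher entropy.
Answer: B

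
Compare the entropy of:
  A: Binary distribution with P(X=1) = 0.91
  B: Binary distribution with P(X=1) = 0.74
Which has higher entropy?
B

For binary distributions, entropy is maximized at p=0.5 and decreases as p moves toward 0 or 1.

H(A) = H(0.91) = 0.4365 bits
H(B) = H(0.74) = 0.8267 bits

Distribution B (p=0.74) is closer to uniform (p=0.5), so it has higher entropy.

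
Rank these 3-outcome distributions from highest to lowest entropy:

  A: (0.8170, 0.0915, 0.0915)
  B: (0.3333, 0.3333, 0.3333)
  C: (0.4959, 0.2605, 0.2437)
B > C > A

Key insight: Entropy is maximized by uniform distributions and minimized by concentrated distributions.

- Uniform distributions have maximum entropy log₂(3) = 1.5850 bits
- The more "peaked" or concentrated a distribution, the lower its entropy

Entropies:
  H(A) = 0.8696 bits
  H(B) = 1.5850 bits
  H(C) = 1.5037 bits

Ranking: B > C > A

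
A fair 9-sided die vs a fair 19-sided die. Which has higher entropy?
19-sided die

Both are uniform distributions; for uniform over n outcomes, H = log₂(n). H(9-sided) = log₂(9) = 3.170 bits and H(19-sided) = log₂(19) = 4.248 bits. More outcomes in a uniform distribution means higher entropy.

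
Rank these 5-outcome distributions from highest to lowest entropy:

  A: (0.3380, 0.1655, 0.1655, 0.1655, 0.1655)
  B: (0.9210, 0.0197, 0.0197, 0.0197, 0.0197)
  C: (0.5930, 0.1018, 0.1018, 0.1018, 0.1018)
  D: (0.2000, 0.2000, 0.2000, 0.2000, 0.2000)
D > A > C > B

Key insight: Entropy is maximized by uniform distributions and minimized by concentrated distributions.

Entropies:
  H(A) = 2.2469 bits
  H(B) = 0.5566 bits
  H(C) = 1.7889 bits
  H(D) = 2.3219 bits

Ranking: D > A > C > B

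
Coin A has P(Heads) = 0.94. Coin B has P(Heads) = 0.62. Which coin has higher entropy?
B

For binary distributions, entropy is maximized at p=0.5 and decreases as p moves toward 0 or 1.

H(A) = H(0.94) = 0.3274 bits
H(B) = H(0.62) = 0.9580 bits

Distribution B (p=0.62) is closer to uniform (p=0.5), so it has higher entropy.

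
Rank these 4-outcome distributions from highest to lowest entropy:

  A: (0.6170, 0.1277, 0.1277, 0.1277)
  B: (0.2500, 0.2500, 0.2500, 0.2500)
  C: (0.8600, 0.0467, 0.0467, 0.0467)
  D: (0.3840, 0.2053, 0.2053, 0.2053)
B > D > A > C

Key insight: Entropy is maximized by uniform distributions and minimized by concentrated distributions.

Entropies:
  H(A) = 1.5672 bits
  H(B) = 2.0000 bits
  H(C) = 0.8061 bits
  H(D) = 1.9372 bits

Ranking: B > D > A > C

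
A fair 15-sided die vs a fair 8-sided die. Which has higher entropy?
15-sided die

Both are uniform distributions; for uniform over n outcomes, H = log₂(n). H(15-sided) = log₂(15) = 3.907 bits and H(8-sided) = log₂(8) = 3.000 bits. More outcomes in a uniform distribution means higher entropy.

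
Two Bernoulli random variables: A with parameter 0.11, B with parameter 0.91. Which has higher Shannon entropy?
A

For binary distributions, entropy is maximized at p=0.5 and decreases as p moves toward 0 or 1.

H(A) = H(0.11) = 0.4999 bits
H(B) = H(0.91) = 0.4365 bits

Distribution A (p=0.11) is closer to uniform (p=0.5), so it has higher entropy.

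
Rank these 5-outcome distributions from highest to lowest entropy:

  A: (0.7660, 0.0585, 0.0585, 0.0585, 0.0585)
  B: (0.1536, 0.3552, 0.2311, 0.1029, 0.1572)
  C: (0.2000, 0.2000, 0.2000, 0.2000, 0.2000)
C > B > A

Key insight: Entropy is maximized by uniform distributions and minimized by concentrated distributions.

- Uniform distributions have maximum entropy log₂(5) = 2.3219 bits
- The more "peaked" or concentrated a distribution, the lower its entropy

Entropies:
  H(A) = 1.2529 bits
  H(B) = 2.1911 bits
  H(C) = 2.3219 bits

Ranking: C > B > A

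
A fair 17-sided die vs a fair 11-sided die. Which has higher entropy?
17-sided die

Both are uniform distributions; for uniform over n outcomes, H = log₂(n). H(17-sided) = log₂(17) = 4.087 bits and H(11-sided) = log₂(11) = 3.459 bits. More outcomes in a uniform distribution means higher entropy.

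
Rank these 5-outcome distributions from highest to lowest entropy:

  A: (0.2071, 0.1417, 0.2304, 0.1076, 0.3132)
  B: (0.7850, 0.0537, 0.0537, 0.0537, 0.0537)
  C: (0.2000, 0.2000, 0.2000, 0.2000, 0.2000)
C > A > B

Key insight: Entropy is maximized by uniform distributions and minimized by concentrated distributions.

- Uniform distributions have maximum entropy log₂(5) = 2.3219 bits
- The more "peaked" or concentrated a distribution, the lower its entropy

Entropies:
  H(A) = 2.2285 bits
  H(B) = 1.1809 bits
  H(C) = 2.3219 bits

Ranking: C > A > B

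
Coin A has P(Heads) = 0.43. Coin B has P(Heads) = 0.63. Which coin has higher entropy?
A

For binary distributions, entropy is maximized at p=0.5 and decreases as p moves toward 0 or 1.

H(A) = H(0.43) = 0.9858 bits
H(B) = H(0.63) = 0.9507 bits

Distribution A (p=0.43) is closer to uniform (p=0.5), so it has higher entropy.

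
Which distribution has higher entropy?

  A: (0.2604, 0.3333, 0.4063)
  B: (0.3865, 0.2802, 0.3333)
B

Both distributions are close to uniform, making this a harder comparison.

H(A) = 1.5617 bits
H(B) = 1.5727 bits

The distribution closer to uniform has higher entropy.
Answer: B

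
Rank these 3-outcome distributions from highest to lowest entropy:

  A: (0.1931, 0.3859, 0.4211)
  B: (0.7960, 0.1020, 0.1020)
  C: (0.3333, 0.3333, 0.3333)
C > A > B

Key insight: Entropy is maximized by uniform distributions and minimized by concentrated distributions.

- Uniform distributions have maximum entropy log₂(3) = 1.5850 bits
- The more "peaked" or concentrated a distribution, the lower its entropy

Entropies:
  H(A) = 1.5137 bits
  H(B) = 0.9339 bits
  H(C) = 1.5850 bits

Ranking: C > A > B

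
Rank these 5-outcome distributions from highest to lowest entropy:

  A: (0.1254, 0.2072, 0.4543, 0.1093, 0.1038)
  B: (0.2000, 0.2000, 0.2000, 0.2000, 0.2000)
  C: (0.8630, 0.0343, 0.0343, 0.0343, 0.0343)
B > A > C

Key insight: Entropy is maximized by uniform distributions and minimized by concentrated distributions.

- Uniform distributions have maximum entropy log₂(5) = 2.3219 bits
- The more "peaked" or concentrated a distribution, the lower its entropy

Entropies:
  H(A) = 2.0516 bits
  H(B) = 2.3219 bits
  H(C) = 0.8503 bits

Ranking: B > A > C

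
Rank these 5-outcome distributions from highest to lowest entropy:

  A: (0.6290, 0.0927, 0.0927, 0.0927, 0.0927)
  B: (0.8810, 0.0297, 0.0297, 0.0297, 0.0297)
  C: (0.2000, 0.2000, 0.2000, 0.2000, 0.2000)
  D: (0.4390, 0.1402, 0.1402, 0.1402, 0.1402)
C > D > A > B

Key insight: Entropy is maximized by uniform distributions and minimized by concentrated distributions.

Entropies:
  H(A) = 1.6934 bits
  H(B) = 0.7645 bits
  H(C) = 2.3219 bits
  H(D) = 2.1112 bits

Ranking: C > D > A > B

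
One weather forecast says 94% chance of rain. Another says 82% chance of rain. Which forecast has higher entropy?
82% forecast

Treat each forecast as a Bernoulli distribution. Binary entropy is maximized at p=0.5 and falls off symmetrically toward 0 or 1. The 82% forecast is closer to 50%, so it is more uncertain. H(94%) ≈ 0.327 bits, H(82%) ≈ 0.680 bits.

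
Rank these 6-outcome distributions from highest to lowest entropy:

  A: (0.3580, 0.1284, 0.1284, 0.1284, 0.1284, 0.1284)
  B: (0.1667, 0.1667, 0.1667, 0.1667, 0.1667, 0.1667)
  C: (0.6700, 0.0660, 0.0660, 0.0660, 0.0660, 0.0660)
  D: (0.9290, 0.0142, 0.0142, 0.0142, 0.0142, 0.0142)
B > A > C > D

Key insight: Entropy is maximized by uniform distributions and minimized by concentrated distributions.

Entropies:
  H(A) = 2.4317 bits
  H(B) = 2.5850 bits
  H(C) = 1.6812 bits
  H(D) = 0.5345 bits

Ranking: B > A > C > D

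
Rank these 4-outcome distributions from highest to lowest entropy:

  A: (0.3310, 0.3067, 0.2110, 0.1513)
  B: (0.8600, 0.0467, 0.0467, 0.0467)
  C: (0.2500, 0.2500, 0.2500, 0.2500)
C > A > B

Key insight: Entropy is maximized by uniform distributions and minimized by concentrated distributions.

- Uniform distributions have maximum entropy log₂(4) = 2.0000 bits
- The more "peaked" or concentrated a distribution, the lower its entropy

Entropies:
  H(A) = 1.9368 bits
  H(B) = 0.8061 bits
  H(C) = 2.0000 bits

Ranking: C > A > B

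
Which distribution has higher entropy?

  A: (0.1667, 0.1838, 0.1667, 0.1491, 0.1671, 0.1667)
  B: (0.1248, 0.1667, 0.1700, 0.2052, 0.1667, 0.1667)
A

Both distributions are close to uniform, making this a harder comparison.

H(A) = 2.5824 bits
H(B) = 2.5706 bits

The distribution closer to uniform has higher entropy.
Answer: A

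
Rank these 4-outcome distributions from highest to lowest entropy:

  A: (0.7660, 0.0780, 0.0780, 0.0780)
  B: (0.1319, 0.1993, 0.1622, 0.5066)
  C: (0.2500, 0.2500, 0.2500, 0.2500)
C > B > A

Key insight: Entropy is maximized by uniform distributions and minimized by concentrated distributions.

- Uniform distributions have maximum entropy log₂(4) = 2.0000 bits
- The more "peaked" or concentrated a distribution, the lower its entropy

Entropies:
  H(A) = 1.1558 bits
  H(B) = 1.7719 bits
  H(C) = 2.0000 bits

Ranking: C > B > A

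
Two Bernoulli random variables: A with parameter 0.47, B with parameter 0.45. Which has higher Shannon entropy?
A

For binary distributions, entropy is maximized at p=0.5 and decreases as p moves toward 0 or 1.

H(A) = H(0.47) = 0.9974 bits
H(B) = H(0.45) = 0.9928 bits

Distribution A (p=0.47) is closer to uniform (p=0.5), so it has higher entropy.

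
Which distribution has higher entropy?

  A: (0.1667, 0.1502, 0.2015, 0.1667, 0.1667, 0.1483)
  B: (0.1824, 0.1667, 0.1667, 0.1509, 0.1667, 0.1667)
B

Both distributions are close to uniform, making this a harder comparison.

H(A) = 2.5773 bits
H(B) = 2.5828 bits

The distribution closer to uniform has higher entropy.
Answer: B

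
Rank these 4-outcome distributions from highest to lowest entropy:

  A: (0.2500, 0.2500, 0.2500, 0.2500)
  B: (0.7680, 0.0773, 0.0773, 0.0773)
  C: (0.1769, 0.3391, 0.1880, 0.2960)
A > C > B

Key insight: Entropy is maximized by uniform distributions and minimized by concentrated distributions.

- Uniform distributions have maximum entropy log₂(4) = 2.0000 bits
- The more "peaked" or concentrated a distribution, the lower its entropy

Entropies:
  H(A) = 2.0000 bits
  H(B) = 1.1492 bits
  H(C) = 1.9443 bits

Ranking: A > C > B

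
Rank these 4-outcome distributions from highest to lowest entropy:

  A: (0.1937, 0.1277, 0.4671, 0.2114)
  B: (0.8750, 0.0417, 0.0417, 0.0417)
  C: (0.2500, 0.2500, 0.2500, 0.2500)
C > A > B

Key insight: Entropy is maximized by uniform distributions and minimized by concentrated distributions.

- Uniform distributions have maximum entropy log₂(4) = 2.0000 bits
- The more "peaked" or concentrated a distribution, the lower its entropy

Entropies:
  H(A) = 1.8249 bits
  H(B) = 0.7417 bits
  H(C) = 2.0000 bits

Ranking: C > A > B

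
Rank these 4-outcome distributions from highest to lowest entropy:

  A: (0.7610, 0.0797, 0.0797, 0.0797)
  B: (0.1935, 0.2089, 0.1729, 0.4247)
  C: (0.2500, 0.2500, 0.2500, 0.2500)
C > B > A

Key insight: Entropy is maximized by uniform distributions and minimized by concentrated distributions.

- Uniform distributions have maximum entropy log₂(4) = 2.0000 bits
- The more "peaked" or concentrated a distribution, the lower its entropy

Entropies:
  H(A) = 1.1722 bits
  H(B) = 1.8930 bits
  H(C) = 2.0000 bits

Ranking: C > B > A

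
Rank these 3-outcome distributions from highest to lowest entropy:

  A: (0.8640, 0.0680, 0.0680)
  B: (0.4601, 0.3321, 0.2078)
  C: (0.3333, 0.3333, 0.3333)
C > B > A

Key insight: Entropy is maximized by uniform distributions and minimized by concentrated distributions.

- Uniform distributions have maximum entropy log₂(3) = 1.5850 bits
- The more "peaked" or concentrated a distribution, the lower its entropy

Entropies:
  H(A) = 0.7097 bits
  H(B) = 1.5145 bits
  H(C) = 1.5850 bits

Ranking: C > B > A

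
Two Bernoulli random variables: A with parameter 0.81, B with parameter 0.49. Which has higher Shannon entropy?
B

For binary distributions, entropy is maximized at p=0.5 and decreases as p moves toward 0 or 1.

H(A) = H(0.81) = 0.7015 bits
H(B) = H(0.49) = 0.9997 bits

Distribution B (p=0.49) is closer to uniform (p=0.5), so it has higher entropy.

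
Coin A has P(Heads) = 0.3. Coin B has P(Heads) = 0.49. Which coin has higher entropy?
B

For binary distributions, entropy is maximized at p=0.5 and decreases as p moves toward 0 or 1.

H(A) = H(0.3) = 0.8813 bits
H(B) = H(0.49) = 0.9997 bits

Distribution B (p=0.49) is closer to uniform (p=0.5), so it has higher entropy.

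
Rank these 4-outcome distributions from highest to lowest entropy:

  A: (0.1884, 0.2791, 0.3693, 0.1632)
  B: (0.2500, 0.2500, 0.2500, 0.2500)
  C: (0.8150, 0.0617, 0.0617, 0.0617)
B > A > C

Key insight: Entropy is maximized by uniform distributions and minimized by concentrated distributions.

- Uniform distributions have maximum entropy log₂(4) = 2.0000 bits
- The more "peaked" or concentrated a distribution, the lower its entropy

Entropies:
  H(A) = 1.9251 bits
  H(B) = 2.0000 bits
  H(C) = 0.9841 bits

Ranking: B > A > C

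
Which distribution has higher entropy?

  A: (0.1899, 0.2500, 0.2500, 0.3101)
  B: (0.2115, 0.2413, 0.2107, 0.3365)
A

Both distributions are close to uniform, making this a harder comparison.

H(A) = 1.9790 bits
H(B) = 1.9711 bits

The distribution closer to uniform has higher entropy.
Answer: A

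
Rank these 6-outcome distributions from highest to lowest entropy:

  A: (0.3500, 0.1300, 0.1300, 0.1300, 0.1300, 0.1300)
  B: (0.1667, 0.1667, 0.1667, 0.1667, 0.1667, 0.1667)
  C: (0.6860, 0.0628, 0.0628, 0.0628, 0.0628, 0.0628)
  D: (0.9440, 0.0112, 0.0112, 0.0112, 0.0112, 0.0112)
B > A > C > D

Key insight: Entropy is maximized by uniform distributions and minimized by concentrated distributions.

Entropies:
  H(A) = 2.4433 bits
  H(B) = 2.5850 bits
  H(C) = 1.6268 bits
  H(D) = 0.4414 bits

Ranking: B > A > C > D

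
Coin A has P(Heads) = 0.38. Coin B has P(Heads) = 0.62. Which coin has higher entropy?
Equal

For binary distributions, entropy is maximized at p=0.5 and decreases as p moves toward 0 or 1.

H(A) = H(0.38) = 0.9580 bits
H(B) = H(0.62) = 0.9580 bits

Both distributions are equally far from uniform (|0.38-0.5| = |0.62-0.5|), so they have the same entropy.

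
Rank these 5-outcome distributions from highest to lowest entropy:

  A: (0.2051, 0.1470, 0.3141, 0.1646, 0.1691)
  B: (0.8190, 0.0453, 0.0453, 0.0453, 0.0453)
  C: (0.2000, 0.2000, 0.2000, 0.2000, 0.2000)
C > A > B

Key insight: Entropy is maximized by uniform distributions and minimized by concentrated distributions.

- Uniform distributions have maximum entropy log₂(5) = 2.3219 bits
- The more "peaked" or concentrated a distribution, the lower its entropy

Entropies:
  H(A) = 2.2623 bits
  H(B) = 1.0443 bits
  H(C) = 2.3219 bits

Ranking: C > A > B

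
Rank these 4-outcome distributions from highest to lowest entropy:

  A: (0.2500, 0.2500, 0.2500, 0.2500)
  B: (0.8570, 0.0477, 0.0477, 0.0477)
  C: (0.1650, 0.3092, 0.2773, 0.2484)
A > C > B

Key insight: Entropy is maximized by uniform distributions and minimized by concentrated distributions.

- Uniform distributions have maximum entropy log₂(4) = 2.0000 bits
- The more "peaked" or concentrated a distribution, the lower its entropy

Entropies:
  H(A) = 2.0000 bits
  H(B) = 0.8187 bits
  H(C) = 1.9648 bits

Ranking: A > C > B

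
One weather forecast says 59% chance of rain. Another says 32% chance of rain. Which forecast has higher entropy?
59% forecast

Treat each forecast as a Bernoulli distribution. Binary entropy is maximized at p=0.5 and falls off symmetrically toward 0 or 1. The 59% forecast is closer to 50%, so it is more uncertain. H(59%) ≈ 0.977 bits, H(32%) ≈ 0.904 bits.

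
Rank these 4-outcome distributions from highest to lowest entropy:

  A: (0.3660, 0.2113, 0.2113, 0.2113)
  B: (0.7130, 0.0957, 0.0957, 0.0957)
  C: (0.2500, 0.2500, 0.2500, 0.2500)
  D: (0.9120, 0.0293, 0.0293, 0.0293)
C > A > B > D

Key insight: Entropy is maximized by uniform distributions and minimized by concentrated distributions.

Entropies:
  H(A) = 1.9524 bits
  H(B) = 1.3197 bits
  H(C) = 2.0000 bits
  H(D) = 0.5692 bits

Ranking: C > A > B > D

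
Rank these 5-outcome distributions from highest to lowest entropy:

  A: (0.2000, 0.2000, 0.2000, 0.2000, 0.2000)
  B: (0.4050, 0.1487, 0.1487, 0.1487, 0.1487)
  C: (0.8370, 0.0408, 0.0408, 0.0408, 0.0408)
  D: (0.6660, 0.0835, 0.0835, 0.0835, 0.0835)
A > B > D > C

Key insight: Entropy is maximized by uniform distributions and minimized by concentrated distributions.

Entropies:
  H(A) = 2.3219 bits
  H(B) = 2.1638 bits
  H(C) = 0.9674 bits
  H(D) = 1.5870 bits

Ranking: A > B > D > C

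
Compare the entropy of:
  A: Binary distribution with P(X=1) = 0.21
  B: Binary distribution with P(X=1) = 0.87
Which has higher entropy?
A

For binary distributions, entropy is maximized at p=0.5 and decreases as p moves toward 0 or 1.

H(A) = H(0.21) = 0.7415 bits
H(B) = H(0.87) = 0.5574 bits

Distribution A (p=0.21) is closer to uniform (p=0.5), so it has higher entropy.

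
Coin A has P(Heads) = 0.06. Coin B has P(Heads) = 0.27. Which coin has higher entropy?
B

For binary distributions, entropy is maximized at p=0.5 and decreases as p moves toward 0 or 1.

H(A) = H(0.06) = 0.3274 bits
H(B) = H(0.27) = 0.8415 bits

Distribution B (p=0.27) is closer to uniform (p=0.5), so it has higher entropy.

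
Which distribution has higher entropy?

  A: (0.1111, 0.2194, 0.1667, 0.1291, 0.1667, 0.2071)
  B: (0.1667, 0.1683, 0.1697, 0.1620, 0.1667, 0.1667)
B

Both distributions are close to uniform, making this a harder comparison.

H(A) = 2.5456 bits
H(B) = 2.5848 bits

The distribution closer to uniform has higher entropy.
Answer: B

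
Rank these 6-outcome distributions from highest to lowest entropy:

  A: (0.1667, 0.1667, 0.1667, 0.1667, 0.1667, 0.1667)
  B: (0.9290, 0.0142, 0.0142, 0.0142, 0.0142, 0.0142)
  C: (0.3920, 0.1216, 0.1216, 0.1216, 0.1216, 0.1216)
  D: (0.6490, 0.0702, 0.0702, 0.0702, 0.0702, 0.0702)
A > C > D > B

Key insight: Entropy is maximized by uniform distributions and minimized by concentrated distributions.

Entropies:
  H(A) = 2.5850 bits
  H(B) = 0.5345 bits
  H(C) = 2.3778 bits
  H(D) = 1.7500 bits

Ranking: A > C > D > B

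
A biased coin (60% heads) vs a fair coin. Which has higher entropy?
Fair coin

The fair coin is uniform (p=0.5), maximizing binary entropy at 1 bit. The biased coin has H(0.60) ≈ 0.971 bits — its outcome is more predictable, so its entropy is lower.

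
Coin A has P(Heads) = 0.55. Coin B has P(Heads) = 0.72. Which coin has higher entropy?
A

For binary distributions, entropy is maximized at p=0.5 and decreases as p moves toward 0 or 1.

H(A) = H(0.55) = 0.9928 bits
H(B) = H(0.72) = 0.8555 bits

Distribution A (p=0.55) is closer to uniform (p=0.5), so it has higher entropy.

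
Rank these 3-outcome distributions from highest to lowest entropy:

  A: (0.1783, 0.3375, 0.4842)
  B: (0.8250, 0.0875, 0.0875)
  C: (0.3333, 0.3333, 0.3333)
C > A > B

Key insight: Entropy is maximized by uniform distributions and minimized by concentrated distributions.

- Uniform distributions have maximum entropy log₂(3) = 1.5850 bits
- The more "peaked" or concentrated a distribution, the lower its entropy

Entropies:
  H(A) = 1.4791 bits
  H(B) = 0.8440 bits
  H(C) = 1.5850 bits

Ranking: C > A > B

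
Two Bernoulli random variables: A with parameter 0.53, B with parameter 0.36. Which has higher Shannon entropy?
A

For binary distributions, entropy is maximized at p=0.5 and decreases as p moves toward 0 or 1.

H(A) = H(0.53) = 0.9974 bits
H(B) = H(0.36) = 0.9427 bits

Distribution A (p=0.53) is closer to uniform (p=0.5), so it has higher entropy.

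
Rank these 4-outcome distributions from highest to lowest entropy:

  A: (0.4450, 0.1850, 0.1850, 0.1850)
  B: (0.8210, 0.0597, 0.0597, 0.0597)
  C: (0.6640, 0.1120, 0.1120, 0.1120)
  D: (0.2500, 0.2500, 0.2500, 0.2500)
D > A > C > B

Key insight: Entropy is maximized by uniform distributions and minimized by concentrated distributions.

Entropies:
  H(A) = 1.8709 bits
  H(B) = 0.9616 bits
  H(C) = 1.4535 bits
  H(D) = 2.0000 bits

Ranking: D > A > C > B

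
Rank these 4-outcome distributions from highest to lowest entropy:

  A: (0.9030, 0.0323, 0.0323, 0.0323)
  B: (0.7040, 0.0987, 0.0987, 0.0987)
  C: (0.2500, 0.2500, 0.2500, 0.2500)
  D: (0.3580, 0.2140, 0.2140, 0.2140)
C > D > B > A

Key insight: Entropy is maximized by uniform distributions and minimized by concentrated distributions.

Entropies:
  H(A) = 0.6132 bits
  H(B) = 1.3455 bits
  H(C) = 2.0000 bits
  H(D) = 1.9586 bits

Ranking: C > D > B > A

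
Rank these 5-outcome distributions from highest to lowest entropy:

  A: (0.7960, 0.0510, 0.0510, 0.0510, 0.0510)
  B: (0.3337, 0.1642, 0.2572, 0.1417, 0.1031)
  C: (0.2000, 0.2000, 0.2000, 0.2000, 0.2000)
C > B > A

Key insight: Entropy is maximized by uniform distributions and minimized by concentrated distributions.

- Uniform distributions have maximum entropy log₂(5) = 2.3219 bits
- The more "peaked" or concentrated a distribution, the lower its entropy

Entropies:
  H(A) = 1.1379 bits
  H(B) = 2.1978 bits
  H(C) = 2.3219 bits

Ranking: C > B > A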